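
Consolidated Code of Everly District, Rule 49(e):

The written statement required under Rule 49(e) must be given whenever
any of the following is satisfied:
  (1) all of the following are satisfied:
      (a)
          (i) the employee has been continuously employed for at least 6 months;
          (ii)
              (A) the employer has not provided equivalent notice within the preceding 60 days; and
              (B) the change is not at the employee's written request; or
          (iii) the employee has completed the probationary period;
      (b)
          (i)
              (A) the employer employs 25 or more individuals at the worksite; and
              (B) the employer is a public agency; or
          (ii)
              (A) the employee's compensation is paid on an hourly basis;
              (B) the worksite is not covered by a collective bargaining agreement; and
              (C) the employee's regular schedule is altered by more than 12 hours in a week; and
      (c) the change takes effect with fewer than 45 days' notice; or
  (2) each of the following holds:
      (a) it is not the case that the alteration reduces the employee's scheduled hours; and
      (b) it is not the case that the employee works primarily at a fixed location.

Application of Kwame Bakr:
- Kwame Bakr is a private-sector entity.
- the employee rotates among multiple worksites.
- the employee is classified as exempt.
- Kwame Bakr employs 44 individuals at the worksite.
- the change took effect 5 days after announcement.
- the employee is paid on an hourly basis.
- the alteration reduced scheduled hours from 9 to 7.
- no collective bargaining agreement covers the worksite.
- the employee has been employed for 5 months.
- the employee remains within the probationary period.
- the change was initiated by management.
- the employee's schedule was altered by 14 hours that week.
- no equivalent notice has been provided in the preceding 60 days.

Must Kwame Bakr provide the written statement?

Yes — required.

(i) tenure ≥ 6 mo. — not satisfied.
(A) no recent notice — met.
(B) not employee-requested — satisfied.
(ii) = T AND T = true.
(iii) past probation — not satisfied.
So (a) is satisfied (F OR T OR F).
(A) ≥ 25 at site — met.
(B) public agency — not satisfied.
(i) = T AND F = false.
(A) hourly-paid — satisfied.
(B) no CBA — satisfied.
(C) schedule shift > 12h — met.
(ii) = T AND T AND T = true.
So (b) is satisfied (F OR T).
(c) < 45 days' notice — satisfied.
(1): T AND T AND T → true.
(a) not (hours reduced) — not satisfied.
(b) not (fixed location) — met.
So (2) is not satisfied (F AND T).
Overall: T OR F → true.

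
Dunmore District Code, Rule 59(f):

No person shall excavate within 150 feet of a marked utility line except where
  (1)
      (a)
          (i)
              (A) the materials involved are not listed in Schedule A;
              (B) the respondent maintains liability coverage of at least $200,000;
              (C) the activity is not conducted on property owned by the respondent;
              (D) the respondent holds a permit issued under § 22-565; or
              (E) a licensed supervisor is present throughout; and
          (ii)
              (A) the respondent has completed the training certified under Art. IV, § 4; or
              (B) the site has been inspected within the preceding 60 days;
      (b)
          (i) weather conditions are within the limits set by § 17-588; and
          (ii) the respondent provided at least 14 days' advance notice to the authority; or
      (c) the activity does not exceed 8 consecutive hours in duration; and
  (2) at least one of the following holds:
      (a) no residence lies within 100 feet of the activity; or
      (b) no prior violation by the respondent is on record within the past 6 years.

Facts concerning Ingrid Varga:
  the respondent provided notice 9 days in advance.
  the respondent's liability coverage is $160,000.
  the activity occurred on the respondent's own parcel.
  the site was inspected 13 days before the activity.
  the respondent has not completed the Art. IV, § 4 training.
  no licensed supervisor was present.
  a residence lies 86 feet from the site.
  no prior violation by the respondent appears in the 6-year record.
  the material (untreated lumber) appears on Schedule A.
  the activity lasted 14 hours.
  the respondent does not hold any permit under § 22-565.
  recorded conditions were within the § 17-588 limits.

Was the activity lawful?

No — unlawful.

(A) not (Schedule A material) — not met.
(B) coverage ≥ $200,000 — fails.
(C) not (own property) — not satisfied.
(D) holds permit — not satisfied.
(E) supervisor present — not satisfied.
(i) = F OR F OR F OR F OR F = false.
(A) training certified — not satisfied.
(B) site inspected — met.
So (ii) is satisfied (F OR T).
(a): F AND T → false.
(i) weather ok — satisfied.
(ii) ≥14 days' notice — not satisfied.
(b): T AND F → false.
(c) ≤ 8 hrs duration — fails.
(1) = F OR F OR F = false.
(a) no residence in 100 ft — fails.
(b) no prior violation — holds.
(2): F OR T → true.
So Overall is not satisfied (F AND T).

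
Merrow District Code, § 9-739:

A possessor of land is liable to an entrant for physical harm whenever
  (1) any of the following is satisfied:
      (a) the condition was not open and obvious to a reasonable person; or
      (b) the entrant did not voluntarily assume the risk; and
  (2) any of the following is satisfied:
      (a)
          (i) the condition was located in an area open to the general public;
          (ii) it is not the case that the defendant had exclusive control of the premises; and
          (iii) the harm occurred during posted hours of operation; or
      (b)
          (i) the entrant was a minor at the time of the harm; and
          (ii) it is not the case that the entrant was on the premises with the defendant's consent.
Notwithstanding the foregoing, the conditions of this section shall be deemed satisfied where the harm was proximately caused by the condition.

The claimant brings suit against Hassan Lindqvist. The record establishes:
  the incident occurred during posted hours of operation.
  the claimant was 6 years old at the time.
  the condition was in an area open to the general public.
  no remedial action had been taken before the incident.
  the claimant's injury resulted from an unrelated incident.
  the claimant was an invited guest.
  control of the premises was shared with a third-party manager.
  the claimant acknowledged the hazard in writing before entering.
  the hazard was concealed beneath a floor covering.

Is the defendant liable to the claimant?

Yes — liable.

(a) not open/obvious — met.
(b) no assumed risk — fails.
(1) = T OR F = true.
(i) public area — met.
(ii) not (exclusive control) — satisfied.
(iii) during posted hours — satisfied.
(a): T AND T AND T → true.
(i) entrant a minor — holds.
(ii) not (consent to enter) — not met.
(b) = T AND F = false.
So (2) is satisfied (T OR F).
Overall: T AND T → true.
Exception (proximate cause) — not satisfied.
Result: main true OR exception false → true.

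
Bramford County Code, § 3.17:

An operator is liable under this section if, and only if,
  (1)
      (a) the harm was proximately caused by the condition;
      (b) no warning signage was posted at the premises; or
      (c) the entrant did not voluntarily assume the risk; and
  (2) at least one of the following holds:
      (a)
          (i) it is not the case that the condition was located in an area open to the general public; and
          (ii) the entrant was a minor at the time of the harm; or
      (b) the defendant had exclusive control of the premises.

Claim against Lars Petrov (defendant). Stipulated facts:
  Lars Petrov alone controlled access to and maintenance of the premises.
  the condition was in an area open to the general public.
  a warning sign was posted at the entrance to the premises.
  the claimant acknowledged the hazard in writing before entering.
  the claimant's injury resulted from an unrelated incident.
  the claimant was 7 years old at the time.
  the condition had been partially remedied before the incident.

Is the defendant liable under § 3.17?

(a) proximate cause — not met.
(b) no signage posted — not satisfied.
(c) no assumed risk — not met.
(1) = F OR F OR F = false.
(i) not (public area) — fails.
(ii) entrant a minor — met.
(a) = F AND T = false.
(b) exclusive control — holds.
(2): F OR T → true.
So Overall is not satisfied (F AND T).

No — not liable.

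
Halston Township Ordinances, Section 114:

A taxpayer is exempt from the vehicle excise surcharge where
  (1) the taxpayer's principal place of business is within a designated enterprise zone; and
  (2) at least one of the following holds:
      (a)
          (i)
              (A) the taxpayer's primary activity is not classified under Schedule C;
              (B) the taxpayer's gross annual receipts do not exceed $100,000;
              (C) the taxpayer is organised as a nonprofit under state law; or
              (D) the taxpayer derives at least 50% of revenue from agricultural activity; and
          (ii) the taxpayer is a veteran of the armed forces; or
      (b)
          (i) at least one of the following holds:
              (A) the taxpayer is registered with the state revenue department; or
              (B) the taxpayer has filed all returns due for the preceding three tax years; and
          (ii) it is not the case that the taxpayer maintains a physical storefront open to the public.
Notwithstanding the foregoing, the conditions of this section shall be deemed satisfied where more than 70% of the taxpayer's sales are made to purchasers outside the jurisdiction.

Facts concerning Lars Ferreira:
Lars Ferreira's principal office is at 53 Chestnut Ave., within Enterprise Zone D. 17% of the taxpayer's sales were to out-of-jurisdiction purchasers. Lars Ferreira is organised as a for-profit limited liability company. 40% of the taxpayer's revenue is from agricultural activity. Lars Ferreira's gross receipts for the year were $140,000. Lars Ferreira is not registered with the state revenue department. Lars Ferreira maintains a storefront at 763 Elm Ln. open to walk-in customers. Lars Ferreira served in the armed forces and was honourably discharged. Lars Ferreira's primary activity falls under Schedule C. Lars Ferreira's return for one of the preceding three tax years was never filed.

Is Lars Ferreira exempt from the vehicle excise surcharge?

No — not exempt.

(1) in enterprise zone — holds.
(A) not (Schedule C activity) — not satisfied.
(B) receipts ≤ $100,000 — not met.
(C) nonprofit — not satisfied.
(D) ≥50% agricultural — not met.
So (i) is not satisfied (F OR F OR F OR F).
(ii) veteran — met.
(a) = F AND T = false.
(A) state-registered — fails.
(B) returns current — not met.
So (i) is not satisfied (F OR F).
(ii) not (has storefront) — fails.
So (b) is not satisfied (F AND F).
(2) = F OR F = false.
Overall: T AND F → false.
Exception (>70% out-of-jur. sales) — not satisfied.
Result: main false OR exception false → false.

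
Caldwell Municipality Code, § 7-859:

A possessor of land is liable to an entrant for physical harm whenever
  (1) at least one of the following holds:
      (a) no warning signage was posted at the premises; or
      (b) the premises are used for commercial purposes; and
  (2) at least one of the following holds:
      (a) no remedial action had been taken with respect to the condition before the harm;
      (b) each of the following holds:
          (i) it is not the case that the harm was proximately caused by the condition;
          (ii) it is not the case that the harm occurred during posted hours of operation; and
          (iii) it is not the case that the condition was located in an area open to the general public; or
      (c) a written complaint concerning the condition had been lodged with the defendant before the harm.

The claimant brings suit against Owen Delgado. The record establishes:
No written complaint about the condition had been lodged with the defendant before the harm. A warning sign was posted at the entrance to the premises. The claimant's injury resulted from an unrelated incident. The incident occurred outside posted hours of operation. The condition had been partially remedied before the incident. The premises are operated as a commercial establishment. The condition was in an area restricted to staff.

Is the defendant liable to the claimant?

(a) no signage posted — not met.
(b) commercial use — satisfied.
(1): F OR T → true.
(a) no remedial action — not satisfied.
(i) not (proximate cause) — satisfied.
(ii) not (during posted hours) — holds.
(iii) not (public area) — satisfied.
So (b) is satisfied (T AND T AND T).
(c) complaint lodged — fails.
So (2) is satisfied (F OR T OR F).
Overall: T AND T → true.

Yes — liable.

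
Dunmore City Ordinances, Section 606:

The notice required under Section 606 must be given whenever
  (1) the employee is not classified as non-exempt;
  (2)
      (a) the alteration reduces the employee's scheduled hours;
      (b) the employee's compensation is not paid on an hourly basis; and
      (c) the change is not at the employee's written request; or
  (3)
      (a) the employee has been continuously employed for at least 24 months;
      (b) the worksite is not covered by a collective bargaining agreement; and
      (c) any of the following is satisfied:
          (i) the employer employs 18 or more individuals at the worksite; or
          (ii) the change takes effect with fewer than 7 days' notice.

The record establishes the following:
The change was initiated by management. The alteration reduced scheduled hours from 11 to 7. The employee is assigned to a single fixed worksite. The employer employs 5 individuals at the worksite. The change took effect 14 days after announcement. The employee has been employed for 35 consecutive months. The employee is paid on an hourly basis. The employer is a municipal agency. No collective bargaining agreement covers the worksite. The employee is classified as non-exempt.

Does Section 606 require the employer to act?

(1) not (non-exempt) — not satisfied.
(a) hours reduced — holds.
(b) not (hourly-paid) — not satisfied.
(c) not employee-requested — met.
(2) = T AND F AND T = false.
(a) tenure ≥ 24 mo. — satisfied.
(b) no CBA — holds.
(i) ≥ 18 at site — fails.
(ii) < 7 days' notice — fails.
(c): F OR F → false.
(3): T AND T AND F → false.
So Overall is not satisfied (F OR F OR F).

No — not required.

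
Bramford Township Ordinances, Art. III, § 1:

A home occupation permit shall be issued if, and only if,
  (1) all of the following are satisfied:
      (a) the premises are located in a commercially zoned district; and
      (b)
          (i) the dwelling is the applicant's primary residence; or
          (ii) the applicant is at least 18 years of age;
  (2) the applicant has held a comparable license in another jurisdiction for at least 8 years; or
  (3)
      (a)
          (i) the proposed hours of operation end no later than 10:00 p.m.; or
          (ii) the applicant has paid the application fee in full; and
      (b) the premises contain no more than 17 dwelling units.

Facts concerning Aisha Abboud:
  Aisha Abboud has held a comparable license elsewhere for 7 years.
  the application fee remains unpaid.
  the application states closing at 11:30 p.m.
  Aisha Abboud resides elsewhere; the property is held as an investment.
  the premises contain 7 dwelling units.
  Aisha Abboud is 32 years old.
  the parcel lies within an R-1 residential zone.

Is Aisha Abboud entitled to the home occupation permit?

No — denied.

(a) commercially zoned — not satisfied.
(i) primary residence — fails.
(ii) age ≥ 18 — satisfied.
(b) = F OR T = true.
(1) = F AND T = false.
(2) prior license ≥ 8 yr — not met.
(i) closes by 10 p.m. — not met.
(ii) fee paid — not met.
(a): F OR F → false.
(b) ≤ 17 units — holds.
So (3) is not satisfied (F AND T).
Overall: F OR F OR F → false.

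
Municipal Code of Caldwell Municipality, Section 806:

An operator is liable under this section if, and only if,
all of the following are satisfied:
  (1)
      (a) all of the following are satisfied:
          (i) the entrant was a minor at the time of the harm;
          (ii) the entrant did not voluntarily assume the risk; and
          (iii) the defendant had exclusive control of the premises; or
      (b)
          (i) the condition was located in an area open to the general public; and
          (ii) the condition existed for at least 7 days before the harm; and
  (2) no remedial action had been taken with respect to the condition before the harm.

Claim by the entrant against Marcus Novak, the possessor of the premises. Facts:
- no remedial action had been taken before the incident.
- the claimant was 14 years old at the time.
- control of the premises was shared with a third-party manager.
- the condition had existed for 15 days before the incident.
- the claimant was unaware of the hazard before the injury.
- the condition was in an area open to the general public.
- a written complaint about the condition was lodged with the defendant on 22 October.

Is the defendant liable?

(i) entrant a minor — holds.
(ii) no assumed risk — satisfied.
(iii) exclusive control — fails.
(a): T AND T AND F → false.
(i) public area — met.
(ii) condition ≥7 days old — holds.
So (b) is satisfied (T AND T).
(1): F OR T → true.
(2) no remedial action — holds.
So Overall is satisfied (T AND T).

Yes — liable.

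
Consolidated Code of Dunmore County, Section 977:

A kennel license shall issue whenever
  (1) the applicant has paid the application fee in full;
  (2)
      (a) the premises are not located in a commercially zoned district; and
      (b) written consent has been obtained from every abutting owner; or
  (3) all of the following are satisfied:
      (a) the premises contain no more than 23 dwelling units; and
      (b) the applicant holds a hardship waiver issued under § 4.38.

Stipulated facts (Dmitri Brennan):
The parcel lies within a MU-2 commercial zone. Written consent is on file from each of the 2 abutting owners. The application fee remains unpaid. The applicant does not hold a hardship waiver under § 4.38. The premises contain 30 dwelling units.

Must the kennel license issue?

No — denied.

(1) fee paid — fails.
(a) not (commercially zoned) — not met.
(b) all abutters consent — holds.
(2): F AND T → false.
(a) ≤ 23 units — not met.
(b) hardship waiver — not met.
(3): F AND F → false.
Overall = F OR F OR F = false.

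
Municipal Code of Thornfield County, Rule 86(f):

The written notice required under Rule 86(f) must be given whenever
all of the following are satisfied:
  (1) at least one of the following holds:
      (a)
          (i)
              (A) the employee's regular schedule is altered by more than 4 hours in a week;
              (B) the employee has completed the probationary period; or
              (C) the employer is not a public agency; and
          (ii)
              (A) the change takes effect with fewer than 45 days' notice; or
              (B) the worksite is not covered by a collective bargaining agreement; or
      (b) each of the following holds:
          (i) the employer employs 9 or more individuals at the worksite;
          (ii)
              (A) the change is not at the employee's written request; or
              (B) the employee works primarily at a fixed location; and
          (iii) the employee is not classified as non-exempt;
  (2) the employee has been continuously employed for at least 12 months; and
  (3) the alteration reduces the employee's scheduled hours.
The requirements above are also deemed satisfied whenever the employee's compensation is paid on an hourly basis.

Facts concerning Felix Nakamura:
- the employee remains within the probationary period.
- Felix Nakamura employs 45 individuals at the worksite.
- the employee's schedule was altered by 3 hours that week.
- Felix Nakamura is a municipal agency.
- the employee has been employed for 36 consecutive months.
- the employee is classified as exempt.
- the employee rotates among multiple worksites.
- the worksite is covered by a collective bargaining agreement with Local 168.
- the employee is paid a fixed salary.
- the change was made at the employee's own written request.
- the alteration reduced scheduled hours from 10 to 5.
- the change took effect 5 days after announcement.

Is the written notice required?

(A) schedule shift > 4h — not met.
(B) past probation — not satisfied.
(C) not (public agency) — not met.
(i) = F OR F OR F = false.
(A) < 45 days' notice — satisfied.
(B) no CBA — fails.
(ii): T OR F → true.
(a): F AND T → false.
(i) ≥ 9 at site — satisfied.
(A) not employee-requested — not met.
(B) fixed location — not met.
(ii): F OR F → false.
(iii) not (non-exempt) — holds.
So (b) is not satisfied (T AND F AND T).
(1) = F OR F = false.
(2) tenure ≥ 12 mo. — satisfied.
(3) hours reduced — satisfied.
Overall: F AND T AND T → false.
Exception (hourly-paid) — not satisfied.
Result: main false OR exception false → false.

No — not required.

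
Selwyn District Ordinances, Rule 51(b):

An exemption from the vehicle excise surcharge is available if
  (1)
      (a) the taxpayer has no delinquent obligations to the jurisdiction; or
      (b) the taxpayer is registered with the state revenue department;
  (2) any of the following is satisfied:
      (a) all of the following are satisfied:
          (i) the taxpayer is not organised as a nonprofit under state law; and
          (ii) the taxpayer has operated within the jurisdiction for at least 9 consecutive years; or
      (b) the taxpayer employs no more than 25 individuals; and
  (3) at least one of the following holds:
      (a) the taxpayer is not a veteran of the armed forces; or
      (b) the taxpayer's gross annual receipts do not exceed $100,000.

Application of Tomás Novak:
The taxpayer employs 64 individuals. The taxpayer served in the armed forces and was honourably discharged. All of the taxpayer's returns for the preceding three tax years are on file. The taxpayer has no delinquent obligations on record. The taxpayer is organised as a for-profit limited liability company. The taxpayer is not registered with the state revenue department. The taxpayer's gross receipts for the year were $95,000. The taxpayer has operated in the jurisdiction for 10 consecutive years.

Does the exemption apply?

(a) no delinquency — satisfied.
(b) state-registered — fails.
(1): T OR F → true.
(i) not (nonprofit) — met.
(ii) ≥ 9 yrs in jurisdiction — holds.
(a) = T AND T = true.
(b) ≤ 25 employees — not met.
(2) = T OR F = true.
(a) not (veteran) — not met.
(b) receipts ≤ $100,000 — met.
(3): F OR T → true.
Overall: T AND T AND T → true.

Yes — exempt.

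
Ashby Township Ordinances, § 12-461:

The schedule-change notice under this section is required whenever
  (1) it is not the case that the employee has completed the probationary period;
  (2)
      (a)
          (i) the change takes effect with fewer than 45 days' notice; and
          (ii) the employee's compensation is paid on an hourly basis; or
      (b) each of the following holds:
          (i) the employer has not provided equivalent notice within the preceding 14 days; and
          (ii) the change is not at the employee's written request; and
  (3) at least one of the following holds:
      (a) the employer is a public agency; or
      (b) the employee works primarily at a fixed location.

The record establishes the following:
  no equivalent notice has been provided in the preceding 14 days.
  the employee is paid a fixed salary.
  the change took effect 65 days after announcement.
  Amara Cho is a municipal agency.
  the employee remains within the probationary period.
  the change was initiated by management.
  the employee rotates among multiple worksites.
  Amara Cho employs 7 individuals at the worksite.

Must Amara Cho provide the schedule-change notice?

(1) not (past probation) — met.
(i) < 45 days' notice — not met.
(ii) hourly-paid — not met.
So (a) is not satisfied (F AND F).
(i) no recent notice — met.
(ii) not employee-requested — met.
So (b) is satisfied (T AND T).
So (2) is satisfied (F OR T).
(a) public agency — satisfied.
(b) fixed location — not satisfied.
(3): T OR F → true.
So Overall is satisfied (T AND T AND T).

Yes — required.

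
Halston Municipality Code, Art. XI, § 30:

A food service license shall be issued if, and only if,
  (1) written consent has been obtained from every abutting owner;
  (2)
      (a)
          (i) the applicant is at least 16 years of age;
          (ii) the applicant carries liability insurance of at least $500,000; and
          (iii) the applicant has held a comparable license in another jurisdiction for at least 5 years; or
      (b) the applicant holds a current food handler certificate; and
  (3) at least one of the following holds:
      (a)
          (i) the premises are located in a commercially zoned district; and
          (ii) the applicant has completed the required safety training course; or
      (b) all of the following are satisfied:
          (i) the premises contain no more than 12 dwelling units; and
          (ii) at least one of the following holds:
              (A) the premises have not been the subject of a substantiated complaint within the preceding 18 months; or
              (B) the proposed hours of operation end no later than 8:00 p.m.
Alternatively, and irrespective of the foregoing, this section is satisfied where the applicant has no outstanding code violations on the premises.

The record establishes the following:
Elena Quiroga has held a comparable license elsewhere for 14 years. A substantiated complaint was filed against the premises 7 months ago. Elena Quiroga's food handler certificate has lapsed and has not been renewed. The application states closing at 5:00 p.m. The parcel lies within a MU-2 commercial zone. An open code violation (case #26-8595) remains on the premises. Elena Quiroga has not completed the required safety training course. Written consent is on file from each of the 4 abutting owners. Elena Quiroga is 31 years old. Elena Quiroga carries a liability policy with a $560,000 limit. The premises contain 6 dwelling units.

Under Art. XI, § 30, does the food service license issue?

(1) all abutters consent — satisfied.
(i) age ≥ 16 — satisfied.
(ii) insurance ≥ $500,000 — holds.
(iii) prior license ≥ 5 yr — satisfied.
(a): T AND T AND T → true.
(b) food handler cert. — not satisfied.
(2): T OR F → true.
(i) commercially zoned — satisfied.
(ii) safety training — fails.
(a) = T AND F = false.
(i) ≤ 12 units — holds.
(A) no complaint in 18 mo. — not met.
(B) closes by 8 p.m. — holds.
So (ii) is satisfied (F OR T).
(b): T AND T → true.
(3): F OR T → true.
Overall: T AND T AND T → true.
Exception (no code violations) — not satisfied.
Result: main true OR exception false → true.

Yes — granted.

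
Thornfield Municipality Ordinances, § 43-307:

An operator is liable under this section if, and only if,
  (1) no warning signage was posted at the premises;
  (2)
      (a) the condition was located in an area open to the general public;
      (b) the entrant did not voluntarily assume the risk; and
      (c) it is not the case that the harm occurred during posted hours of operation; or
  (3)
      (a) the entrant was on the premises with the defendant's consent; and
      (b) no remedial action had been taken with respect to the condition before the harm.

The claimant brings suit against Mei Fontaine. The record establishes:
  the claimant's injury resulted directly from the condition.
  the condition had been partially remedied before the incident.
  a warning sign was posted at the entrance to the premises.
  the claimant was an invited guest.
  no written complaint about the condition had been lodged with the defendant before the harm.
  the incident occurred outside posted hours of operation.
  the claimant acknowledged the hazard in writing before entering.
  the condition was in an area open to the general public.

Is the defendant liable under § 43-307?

(1) no signage posted — not satisfied.
(a) public area — met.
(b) no assumed risk — not satisfied.
(c) not (during posted hours) — holds.
(2) = T AND F AND T = false.
(a) consent to enter — satisfied.
(b) no remedial action — fails.
(3): T AND F → false.
Overall: F OR F OR F → false.

No — not liable.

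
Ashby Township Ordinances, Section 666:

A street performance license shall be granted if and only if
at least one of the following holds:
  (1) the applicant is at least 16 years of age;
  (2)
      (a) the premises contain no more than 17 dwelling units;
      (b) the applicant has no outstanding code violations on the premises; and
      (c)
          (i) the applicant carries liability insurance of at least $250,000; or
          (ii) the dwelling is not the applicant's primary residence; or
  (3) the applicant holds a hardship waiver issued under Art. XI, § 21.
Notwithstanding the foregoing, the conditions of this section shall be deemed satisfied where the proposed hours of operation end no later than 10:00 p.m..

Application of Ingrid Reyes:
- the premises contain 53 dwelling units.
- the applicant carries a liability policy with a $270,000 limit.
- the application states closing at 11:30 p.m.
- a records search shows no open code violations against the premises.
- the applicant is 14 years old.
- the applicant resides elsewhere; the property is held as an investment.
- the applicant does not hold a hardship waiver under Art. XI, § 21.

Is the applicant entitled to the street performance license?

(1) age ≥ 16 — fails.
(a) ≤ 17 units — not met.
(b) no code violations — satisfied.
(i) insurance ≥ $250,000 — holds.
(ii) not (primary residence) — met.
(c) = T OR T = true.
(2): F AND T AND T → false.
(3) hardship waiver — not satisfied.
Overall: F OR F OR F → false.
Exception (closes by 10 p.m.) — not satisfied.
Result: main false OR exception false → false.

No — denied.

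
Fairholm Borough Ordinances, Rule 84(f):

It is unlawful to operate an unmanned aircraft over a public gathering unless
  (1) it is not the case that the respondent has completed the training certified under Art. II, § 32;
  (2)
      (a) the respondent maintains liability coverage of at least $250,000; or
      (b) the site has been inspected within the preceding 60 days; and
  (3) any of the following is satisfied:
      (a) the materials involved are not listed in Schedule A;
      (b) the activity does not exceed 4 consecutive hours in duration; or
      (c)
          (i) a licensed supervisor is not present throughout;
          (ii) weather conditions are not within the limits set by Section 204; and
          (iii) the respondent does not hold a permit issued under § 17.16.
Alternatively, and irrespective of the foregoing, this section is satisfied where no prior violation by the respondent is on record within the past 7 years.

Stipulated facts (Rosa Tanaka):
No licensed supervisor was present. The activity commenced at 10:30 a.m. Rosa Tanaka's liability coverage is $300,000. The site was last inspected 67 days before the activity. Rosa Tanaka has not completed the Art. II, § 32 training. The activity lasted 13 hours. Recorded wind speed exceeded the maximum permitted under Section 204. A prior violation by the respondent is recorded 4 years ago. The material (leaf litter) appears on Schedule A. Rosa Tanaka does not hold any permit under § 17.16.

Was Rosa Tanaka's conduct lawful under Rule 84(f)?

Yes — lawful.

(1) not (training certified) — met.
(a) coverage ≥ $250,000 — met.
(b) site inspected — fails.
(2) = T OR F = true.
(a) not (Schedule A material) — not met.
(b) ≤ 4 hrs duration — fails.
(i) not (supervisor present) — holds.
(ii) not (weather ok) — satisfied.
(iii) not (holds permit) — met.
(c) = T AND T AND T = true.
So (3) is satisfied (F OR F OR T).
Overall = T AND T AND T = true.
Exception (no prior violation) — not satisfied.
Result: main true OR exception false → true.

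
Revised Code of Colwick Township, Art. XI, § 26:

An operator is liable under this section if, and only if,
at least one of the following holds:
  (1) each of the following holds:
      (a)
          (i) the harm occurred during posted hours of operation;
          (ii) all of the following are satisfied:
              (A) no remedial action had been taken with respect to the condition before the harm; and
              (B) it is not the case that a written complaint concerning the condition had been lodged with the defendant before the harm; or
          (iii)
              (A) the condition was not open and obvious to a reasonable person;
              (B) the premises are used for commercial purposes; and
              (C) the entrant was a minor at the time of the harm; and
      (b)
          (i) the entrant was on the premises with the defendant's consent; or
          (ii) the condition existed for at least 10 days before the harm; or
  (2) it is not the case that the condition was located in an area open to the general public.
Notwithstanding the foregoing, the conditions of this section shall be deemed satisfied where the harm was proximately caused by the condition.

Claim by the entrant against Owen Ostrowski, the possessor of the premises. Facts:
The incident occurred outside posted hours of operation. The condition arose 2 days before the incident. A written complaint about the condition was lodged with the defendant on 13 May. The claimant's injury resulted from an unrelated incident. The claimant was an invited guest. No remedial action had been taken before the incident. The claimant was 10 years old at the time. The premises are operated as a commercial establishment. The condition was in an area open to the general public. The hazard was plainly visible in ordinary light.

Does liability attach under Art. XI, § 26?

(i) during posted hours — fails.
(A) no remedial action — met.
(B) not (complaint lodged) — not met.
(ii) = T AND F = false.
(A) not open/obvious — not met.
(B) commercial use — holds.
(C) entrant a minor — satisfied.
(iii) = F AND T AND T = false.
(a): F OR F OR F → false.
(i) consent to enter — satisfied.
(ii) condition ≥10 days old — not satisfied.
(b): T OR F → true.
(1): F AND T → false.
(2) not (public area) — not met.
Overall: F OR F → false.
Exception (proximate cause) — not satisfied.
Result: main false OR exception false → false.

No — not liable.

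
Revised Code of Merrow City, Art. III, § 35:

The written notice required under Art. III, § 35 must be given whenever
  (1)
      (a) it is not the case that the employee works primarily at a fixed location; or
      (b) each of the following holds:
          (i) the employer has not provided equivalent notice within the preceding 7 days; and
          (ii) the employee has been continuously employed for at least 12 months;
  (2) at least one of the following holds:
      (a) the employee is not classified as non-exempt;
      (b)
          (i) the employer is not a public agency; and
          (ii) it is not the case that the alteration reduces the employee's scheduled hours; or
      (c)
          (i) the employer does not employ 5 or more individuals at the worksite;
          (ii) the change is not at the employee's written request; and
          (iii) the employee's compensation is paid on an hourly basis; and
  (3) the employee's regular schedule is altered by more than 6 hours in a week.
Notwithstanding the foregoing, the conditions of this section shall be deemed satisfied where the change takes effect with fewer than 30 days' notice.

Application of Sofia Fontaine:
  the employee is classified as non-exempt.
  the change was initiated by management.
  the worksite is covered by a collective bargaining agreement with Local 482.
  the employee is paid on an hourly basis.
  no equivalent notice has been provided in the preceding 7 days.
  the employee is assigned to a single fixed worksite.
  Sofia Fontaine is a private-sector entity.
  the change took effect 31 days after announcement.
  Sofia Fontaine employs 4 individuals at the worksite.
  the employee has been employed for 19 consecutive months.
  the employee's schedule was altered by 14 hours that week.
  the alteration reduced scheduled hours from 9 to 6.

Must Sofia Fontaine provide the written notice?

Yes — required.

(a) not (fixed location) — not met.
(i) no recent notice — met.
(ii) tenure ≥ 12 mo. — holds.
(b): T AND T → true.
(1): F OR T → true.
(a) not (non-exempt) — not met.
(i) not (public agency) — satisfied.
(ii) not (hours reduced) — not satisfied.
So (b) is not satisfied (T AND F).
(i) not (≥ 5 at site) — holds.
(ii) not employee-requested — met.
(iii) hourly-paid — met.
(c): T AND T AND T → true.
(2): F OR F OR T → true.
(3) schedule shift > 6h — satisfied.
Overall: T AND T AND T → true.
Exception (< 30 days' notice) — not satisfied.
Result: main true OR exception false → true.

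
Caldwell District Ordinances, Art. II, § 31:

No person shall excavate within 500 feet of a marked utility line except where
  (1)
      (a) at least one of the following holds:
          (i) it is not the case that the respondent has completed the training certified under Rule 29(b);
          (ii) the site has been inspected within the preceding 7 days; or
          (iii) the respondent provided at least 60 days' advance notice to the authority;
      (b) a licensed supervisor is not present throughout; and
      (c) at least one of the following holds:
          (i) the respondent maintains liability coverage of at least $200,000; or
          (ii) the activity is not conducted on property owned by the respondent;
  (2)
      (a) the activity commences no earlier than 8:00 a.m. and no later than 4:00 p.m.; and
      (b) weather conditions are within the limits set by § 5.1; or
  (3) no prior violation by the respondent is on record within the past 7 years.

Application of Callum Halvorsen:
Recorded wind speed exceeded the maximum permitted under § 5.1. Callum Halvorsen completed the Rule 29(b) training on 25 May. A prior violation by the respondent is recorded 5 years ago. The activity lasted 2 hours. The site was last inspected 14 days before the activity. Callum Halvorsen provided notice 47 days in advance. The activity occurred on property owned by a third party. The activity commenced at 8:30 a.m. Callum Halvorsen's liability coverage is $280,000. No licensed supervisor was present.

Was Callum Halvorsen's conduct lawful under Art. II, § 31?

(i) not (training certified) — not satisfied.
(ii) site inspected — fails.
(iii) ≥60 days' notice — not satisfied.
(a): F OR F OR F → false.
(b) not (supervisor present) — satisfied.
(i) coverage ≥ $200,000 — satisfied.
(ii) not (own property) — holds.
(c) = T OR T = true.
(1): F AND T AND T → false.
(a) start within hours — satisfied.
(b) weather ok — not met.
(2): T AND F → false.
(3) no prior violation — not met.
Overall: F OR F OR F → false.

No — unlawful.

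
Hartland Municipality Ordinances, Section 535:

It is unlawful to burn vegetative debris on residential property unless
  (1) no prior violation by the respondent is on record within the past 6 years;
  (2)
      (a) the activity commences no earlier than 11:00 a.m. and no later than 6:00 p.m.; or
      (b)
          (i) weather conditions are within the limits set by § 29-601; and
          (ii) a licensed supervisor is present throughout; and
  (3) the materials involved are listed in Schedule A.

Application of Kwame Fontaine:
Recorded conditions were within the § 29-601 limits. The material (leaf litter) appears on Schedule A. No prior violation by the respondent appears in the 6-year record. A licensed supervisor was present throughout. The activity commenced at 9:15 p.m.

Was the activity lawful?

Yes — lawful.

(1) no prior violation — met.
(a) start within hours — not met.
(i) weather ok — met.
(ii) supervisor present — satisfied.
So (b) is satisfied (T AND T).
(2): F OR T → true.
(3) Schedule A material — holds.
Overall: T AND T AND T → true.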